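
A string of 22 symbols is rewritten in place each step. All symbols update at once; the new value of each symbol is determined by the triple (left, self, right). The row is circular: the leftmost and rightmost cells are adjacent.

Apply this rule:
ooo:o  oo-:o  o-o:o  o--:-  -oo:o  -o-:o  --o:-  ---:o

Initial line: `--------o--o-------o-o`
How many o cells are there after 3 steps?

-oooooo-o--o-ooooo-ooo
ooooooooo--ooooooooooo
ooooooooo--ooooooooooo
count of o: 20

20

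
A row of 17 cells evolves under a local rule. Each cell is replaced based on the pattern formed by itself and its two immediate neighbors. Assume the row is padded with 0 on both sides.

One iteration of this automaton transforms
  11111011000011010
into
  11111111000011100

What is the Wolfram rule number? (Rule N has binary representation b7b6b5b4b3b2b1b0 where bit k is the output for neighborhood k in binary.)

232

position 1: 111 → 1  (bit 7 = 1)
position 4: 110 → 1  (bit 6 = 1)
position 5: 101 → 1  (bit 5 = 1)
position 8: 100 → 0  (bit 4 = 0)
position 0: 011 → 1  (bit 3 = 1)
position 15: 010 → 0  (bit 2 = 0)
position 11: 001 → 0  (bit 1 = 0)
position 9: 000 → 0  (bit 0 = 0)
bits b7..b0 = 11101000 = 232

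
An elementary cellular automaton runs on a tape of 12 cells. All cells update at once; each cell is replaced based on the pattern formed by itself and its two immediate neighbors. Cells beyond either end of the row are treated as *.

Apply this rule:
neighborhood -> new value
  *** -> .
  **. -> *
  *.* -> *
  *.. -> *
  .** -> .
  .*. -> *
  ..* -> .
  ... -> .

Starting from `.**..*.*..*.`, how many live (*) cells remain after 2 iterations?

iteration 1: *.**.****.**
iteration 2: **.**...**..
count of *: 6

6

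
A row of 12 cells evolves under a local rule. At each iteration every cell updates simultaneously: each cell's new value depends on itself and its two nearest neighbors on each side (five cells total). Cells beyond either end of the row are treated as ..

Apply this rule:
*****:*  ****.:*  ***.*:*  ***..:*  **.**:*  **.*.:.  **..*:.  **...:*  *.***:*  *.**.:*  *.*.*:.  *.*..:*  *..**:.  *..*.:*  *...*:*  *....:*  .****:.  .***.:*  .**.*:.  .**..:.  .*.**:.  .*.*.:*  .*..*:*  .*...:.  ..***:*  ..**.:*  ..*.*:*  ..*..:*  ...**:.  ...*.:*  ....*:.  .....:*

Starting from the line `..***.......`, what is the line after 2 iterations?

..**********
..*.********

..*.********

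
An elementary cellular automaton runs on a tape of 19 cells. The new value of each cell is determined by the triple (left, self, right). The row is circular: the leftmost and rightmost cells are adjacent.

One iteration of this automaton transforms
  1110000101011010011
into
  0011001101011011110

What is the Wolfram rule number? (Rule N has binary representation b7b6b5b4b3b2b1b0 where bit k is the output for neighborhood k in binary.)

94

position 0: 111 → 0  (bit 7 = 0)
position 2: 110 → 1  (bit 6 = 1)
position 8: 101 → 0  (bit 5 = 0)
position 3: 100 → 1  (bit 4 = 1)
position 11: 011 → 1  (bit 3 = 1)
position 7: 010 → 1  (bit 2 = 1)
position 6: 001 → 1  (bit 1 = 1)
position 4: 000 → 0  (bit 0 = 0)
bits b7..b0 = 01011110 = 94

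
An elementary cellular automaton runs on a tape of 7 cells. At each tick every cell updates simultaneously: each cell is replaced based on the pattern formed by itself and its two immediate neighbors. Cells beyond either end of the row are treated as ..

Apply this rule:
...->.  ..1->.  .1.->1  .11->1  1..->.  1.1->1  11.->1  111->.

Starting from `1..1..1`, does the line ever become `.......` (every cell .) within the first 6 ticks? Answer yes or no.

no

tick 1: 1..1..1  (fixed point — unchanged through tick 6)
tick 6 is 1..1..1, still not uniform .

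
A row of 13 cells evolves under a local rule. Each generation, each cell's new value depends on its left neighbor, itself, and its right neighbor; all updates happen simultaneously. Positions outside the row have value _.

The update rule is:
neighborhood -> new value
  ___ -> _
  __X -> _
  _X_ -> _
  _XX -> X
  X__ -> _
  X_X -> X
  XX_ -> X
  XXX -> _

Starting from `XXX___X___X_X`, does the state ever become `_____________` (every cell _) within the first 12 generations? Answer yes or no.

yes

X_X________X_
_X___________
_____________
all cells are _ at generation 3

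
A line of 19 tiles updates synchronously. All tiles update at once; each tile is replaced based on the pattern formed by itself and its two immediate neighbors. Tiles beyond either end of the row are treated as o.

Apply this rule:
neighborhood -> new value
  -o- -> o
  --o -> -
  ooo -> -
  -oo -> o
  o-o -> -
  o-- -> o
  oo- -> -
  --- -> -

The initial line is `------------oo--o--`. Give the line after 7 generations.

generation 1: o-----------o-o-oo-
generation 2: -o----------o-o-o--
generation 3: -oo---------o-o-oo-
generation 4: -o-o--------o-o-o--
generation 5: -o-oo-------o-o-oo-
generation 6: -o-o-o------o-o-o--
generation 7: -o-o-oo-----o-o-oo-

-o-o-oo-----o-o-oo-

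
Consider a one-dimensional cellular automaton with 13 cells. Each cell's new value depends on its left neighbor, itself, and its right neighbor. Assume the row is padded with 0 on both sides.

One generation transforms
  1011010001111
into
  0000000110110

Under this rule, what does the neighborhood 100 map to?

At position 6 the neighborhood is 100; the next row has 0 there.

0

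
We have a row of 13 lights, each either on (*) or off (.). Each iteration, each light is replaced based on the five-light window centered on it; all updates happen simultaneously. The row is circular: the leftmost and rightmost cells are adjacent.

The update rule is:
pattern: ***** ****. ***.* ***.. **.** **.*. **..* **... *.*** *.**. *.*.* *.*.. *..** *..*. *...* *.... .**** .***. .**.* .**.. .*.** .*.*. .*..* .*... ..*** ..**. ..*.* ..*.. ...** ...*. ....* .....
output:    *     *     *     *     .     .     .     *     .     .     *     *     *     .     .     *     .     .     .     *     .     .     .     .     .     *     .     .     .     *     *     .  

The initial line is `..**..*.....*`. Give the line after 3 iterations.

iteration 1: .***....*.**.
iteration 2: *..*****...*.
iteration 3: *.*..****.*..

*.*..****.*..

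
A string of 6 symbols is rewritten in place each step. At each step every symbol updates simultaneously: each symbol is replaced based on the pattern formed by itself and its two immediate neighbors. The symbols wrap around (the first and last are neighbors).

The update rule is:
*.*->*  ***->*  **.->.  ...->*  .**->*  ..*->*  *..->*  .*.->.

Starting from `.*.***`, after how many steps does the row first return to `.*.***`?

*.***.
.***.*
***.*.
**.*.*
*.*.**
.*.***

6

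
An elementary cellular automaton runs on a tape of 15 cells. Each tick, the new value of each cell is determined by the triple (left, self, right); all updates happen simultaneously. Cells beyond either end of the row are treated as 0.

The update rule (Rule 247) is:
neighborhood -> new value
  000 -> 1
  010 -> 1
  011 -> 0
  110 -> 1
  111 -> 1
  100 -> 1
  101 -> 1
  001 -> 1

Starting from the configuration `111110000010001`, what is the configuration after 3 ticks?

tick 1: 011111111111111
tick 2: 101111111111111
tick 3: 110111111111111

110111111111111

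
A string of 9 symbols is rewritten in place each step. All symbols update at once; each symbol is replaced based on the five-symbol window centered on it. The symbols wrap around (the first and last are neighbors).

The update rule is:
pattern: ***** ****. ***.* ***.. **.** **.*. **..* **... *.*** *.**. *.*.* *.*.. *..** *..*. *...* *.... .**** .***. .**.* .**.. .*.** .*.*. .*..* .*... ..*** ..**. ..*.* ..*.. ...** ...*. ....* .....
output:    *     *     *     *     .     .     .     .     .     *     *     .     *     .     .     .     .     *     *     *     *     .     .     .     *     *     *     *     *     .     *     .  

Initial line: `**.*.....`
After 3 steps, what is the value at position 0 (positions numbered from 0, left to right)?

*

**.....**
**...***.
**..****.
position 0 holds *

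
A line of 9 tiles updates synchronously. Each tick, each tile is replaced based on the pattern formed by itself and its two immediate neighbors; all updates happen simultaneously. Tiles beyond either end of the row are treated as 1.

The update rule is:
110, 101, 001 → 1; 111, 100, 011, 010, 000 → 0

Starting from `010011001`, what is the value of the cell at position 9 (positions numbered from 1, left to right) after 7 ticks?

100101010
101010101
110101010
011010101
101101010
110110101
011011010
position 9 holds 0

0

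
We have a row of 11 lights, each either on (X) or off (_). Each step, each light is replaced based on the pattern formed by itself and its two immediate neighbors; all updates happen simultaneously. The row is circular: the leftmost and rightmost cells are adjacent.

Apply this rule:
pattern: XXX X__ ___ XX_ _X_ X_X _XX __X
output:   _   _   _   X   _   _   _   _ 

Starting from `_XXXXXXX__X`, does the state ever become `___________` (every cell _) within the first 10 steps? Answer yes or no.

yes

step 1: _______X___
step 2: ___________
all cells are _ at step 2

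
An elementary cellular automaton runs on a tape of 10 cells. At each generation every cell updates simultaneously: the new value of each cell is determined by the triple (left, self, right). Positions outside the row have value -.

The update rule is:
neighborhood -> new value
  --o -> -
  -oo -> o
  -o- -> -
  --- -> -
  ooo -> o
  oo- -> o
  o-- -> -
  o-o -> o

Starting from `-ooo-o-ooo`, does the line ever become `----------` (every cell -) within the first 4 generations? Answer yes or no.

generation 1: -oooo-oooo
generation 2: -ooooooooo
generation 3: -ooooooooo  (fixed point — unchanged through generation 4)
generation 4 is -ooooooooo, still not uniform -

no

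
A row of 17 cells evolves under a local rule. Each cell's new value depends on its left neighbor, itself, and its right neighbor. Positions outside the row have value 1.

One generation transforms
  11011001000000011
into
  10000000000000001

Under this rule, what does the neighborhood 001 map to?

At position 6 the neighborhood is 001; the next row has 0 there.

0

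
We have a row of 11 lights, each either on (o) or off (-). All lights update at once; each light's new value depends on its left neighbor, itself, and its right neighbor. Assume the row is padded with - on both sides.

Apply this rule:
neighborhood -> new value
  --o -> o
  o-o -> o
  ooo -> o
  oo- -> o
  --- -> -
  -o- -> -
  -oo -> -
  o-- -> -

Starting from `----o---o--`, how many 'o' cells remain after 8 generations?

---o---o---
--o---o----
-o---o-----
o---o------
---o-------
--o--------
-o---------
o----------
count of o: 1

1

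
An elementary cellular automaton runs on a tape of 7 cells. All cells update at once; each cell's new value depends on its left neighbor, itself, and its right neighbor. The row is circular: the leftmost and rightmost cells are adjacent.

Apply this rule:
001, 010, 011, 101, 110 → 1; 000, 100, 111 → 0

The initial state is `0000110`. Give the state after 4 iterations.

0001110
0011010
0111110
1100010

1100010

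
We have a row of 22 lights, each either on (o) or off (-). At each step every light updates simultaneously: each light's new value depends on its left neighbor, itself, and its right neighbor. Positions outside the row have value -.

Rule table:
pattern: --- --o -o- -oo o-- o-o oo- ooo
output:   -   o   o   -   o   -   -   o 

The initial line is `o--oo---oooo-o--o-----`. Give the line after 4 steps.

--ooooo---oo--oooo--o-

step 1: ooo--o-o-oo--ooooo----
step 2: -o-ooo-o---oo-ooo-o---
step 3: oo--o--oo-o----o--oo--
step 4: --ooooo---oo--oooo--o-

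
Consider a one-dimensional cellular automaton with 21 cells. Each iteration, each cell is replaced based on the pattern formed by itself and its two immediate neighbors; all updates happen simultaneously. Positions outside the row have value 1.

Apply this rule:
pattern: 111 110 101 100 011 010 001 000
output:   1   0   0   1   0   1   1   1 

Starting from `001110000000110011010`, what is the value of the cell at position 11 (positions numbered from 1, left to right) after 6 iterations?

iteration 1: 110101111111001100010
iteration 2: 100100111110110011110
iteration 3: 011111011100001101100
iteration 4: 001110001011110000011
iteration 5: 110101111001101111101
iteration 6: 100100110110000111000
position 11 holds 1

1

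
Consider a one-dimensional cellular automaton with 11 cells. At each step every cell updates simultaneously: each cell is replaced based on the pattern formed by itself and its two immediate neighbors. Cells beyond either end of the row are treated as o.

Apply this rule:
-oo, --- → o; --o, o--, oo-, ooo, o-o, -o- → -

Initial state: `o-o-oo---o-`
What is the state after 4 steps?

----o----o-

----o--o---
-oo------o-
-o--oooo---
----o----o-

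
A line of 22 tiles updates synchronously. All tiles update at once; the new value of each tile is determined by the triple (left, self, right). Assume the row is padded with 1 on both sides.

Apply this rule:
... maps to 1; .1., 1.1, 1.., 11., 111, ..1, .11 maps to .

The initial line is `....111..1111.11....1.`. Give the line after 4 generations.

....111111111111....1.

.11..............11...
....111111111111....1.
.11..............11...  (repeats generation 1; period 2)
generation 4: ....111111111111....1.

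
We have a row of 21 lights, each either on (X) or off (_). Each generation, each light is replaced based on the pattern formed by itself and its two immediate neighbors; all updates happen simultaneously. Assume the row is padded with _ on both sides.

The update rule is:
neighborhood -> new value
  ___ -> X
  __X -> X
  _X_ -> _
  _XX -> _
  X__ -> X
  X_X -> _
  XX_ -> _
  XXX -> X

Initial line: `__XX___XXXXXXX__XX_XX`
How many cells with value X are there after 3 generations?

13

XX__XXX_XXXXX_XX_____
__XX_X___XXX____XXXXX
XX____XXX_X_XXXX_XXX_
count of X: 13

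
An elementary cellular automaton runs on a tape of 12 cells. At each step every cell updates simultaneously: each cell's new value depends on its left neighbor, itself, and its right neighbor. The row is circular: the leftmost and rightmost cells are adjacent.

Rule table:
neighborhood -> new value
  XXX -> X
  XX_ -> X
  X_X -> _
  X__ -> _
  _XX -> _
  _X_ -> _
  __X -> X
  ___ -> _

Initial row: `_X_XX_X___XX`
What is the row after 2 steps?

____X____X_X
___X____X___

___X____X___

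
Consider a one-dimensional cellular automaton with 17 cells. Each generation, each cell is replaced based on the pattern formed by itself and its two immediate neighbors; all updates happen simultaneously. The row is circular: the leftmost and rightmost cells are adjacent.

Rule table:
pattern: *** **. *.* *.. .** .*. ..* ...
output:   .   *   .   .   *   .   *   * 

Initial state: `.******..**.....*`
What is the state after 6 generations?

.**..*...*.**..**

.*....*.***.****.
*..***..*.*.*..*.
..**.*.*......*..
****.....*****..*
...*.*****...*.**
.**..*...*.**..**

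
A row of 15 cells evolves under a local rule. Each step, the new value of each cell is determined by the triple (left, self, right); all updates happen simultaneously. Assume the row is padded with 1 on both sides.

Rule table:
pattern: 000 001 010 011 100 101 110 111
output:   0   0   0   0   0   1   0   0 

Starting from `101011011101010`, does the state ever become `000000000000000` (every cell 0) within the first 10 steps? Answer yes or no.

010100100010101
101000000001010
010000000000101
100000000000010
000000000000001
000000000000000
all cells are 0 at step 6

yes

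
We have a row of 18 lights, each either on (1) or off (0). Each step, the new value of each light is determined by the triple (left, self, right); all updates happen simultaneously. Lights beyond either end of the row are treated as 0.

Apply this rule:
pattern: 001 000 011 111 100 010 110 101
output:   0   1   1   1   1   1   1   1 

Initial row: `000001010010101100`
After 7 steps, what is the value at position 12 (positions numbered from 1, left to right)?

111101111011111111
111111111111111111
111111111111111111  (fixed point — unchanged through step 7)
position 12 holds 1

1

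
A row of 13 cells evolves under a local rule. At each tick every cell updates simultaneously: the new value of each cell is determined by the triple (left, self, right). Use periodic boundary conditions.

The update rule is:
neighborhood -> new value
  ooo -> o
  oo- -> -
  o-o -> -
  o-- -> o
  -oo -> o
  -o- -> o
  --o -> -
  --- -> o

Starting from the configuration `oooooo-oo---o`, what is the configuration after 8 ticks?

tick 1: ooooo--o-oo-o
tick 2: oooo-o-o-o--o
tick 3: ooo--o-o-oo-o
tick 4: oo-o-o-o-o--o
tick 5: o--o-o-o-oo-o
tick 6: -o-o-o-o-o--o
tick 7: -o-o-o-o-oo-o
tick 8: -o-o-o-o-o--o

-o-o-o-o-o--o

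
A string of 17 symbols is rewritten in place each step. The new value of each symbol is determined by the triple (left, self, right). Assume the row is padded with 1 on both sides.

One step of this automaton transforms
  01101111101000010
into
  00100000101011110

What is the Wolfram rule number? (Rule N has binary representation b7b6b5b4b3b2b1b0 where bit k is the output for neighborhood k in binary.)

position 5: 111 → 0  (bit 7 = 0)
position 2: 110 → 1  (bit 6 = 1)
position 0: 101 → 0  (bit 5 = 0)
position 11: 100 → 0  (bit 4 = 0)
position 1: 011 → 0  (bit 3 = 0)
position 10: 010 → 1  (bit 2 = 1)
position 14: 001 → 1  (bit 1 = 1)
position 12: 000 → 1  (bit 0 = 1)
bits b7..b0 = 01000111 = 71

71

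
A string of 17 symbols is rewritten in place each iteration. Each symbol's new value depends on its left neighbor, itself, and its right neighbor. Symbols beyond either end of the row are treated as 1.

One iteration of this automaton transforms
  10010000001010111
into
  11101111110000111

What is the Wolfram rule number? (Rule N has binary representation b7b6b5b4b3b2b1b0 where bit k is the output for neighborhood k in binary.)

position 15: 111 → 1  (bit 7 = 1)
position 0: 110 → 1  (bit 6 = 1)
position 11: 101 → 0  (bit 5 = 0)
position 1: 100 → 1  (bit 4 = 1)
position 14: 011 → 1  (bit 3 = 1)
position 3: 010 → 0  (bit 2 = 0)
position 2: 001 → 1  (bit 1 = 1)
position 5: 000 → 1  (bit 0 = 1)
bits b7..b0 = 11011011 = 219

219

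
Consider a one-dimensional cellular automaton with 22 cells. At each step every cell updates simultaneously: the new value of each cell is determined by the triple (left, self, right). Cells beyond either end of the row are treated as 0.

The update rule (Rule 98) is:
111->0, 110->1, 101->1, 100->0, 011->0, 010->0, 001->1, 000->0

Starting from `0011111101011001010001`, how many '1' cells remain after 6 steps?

7

0100000110101010100010
1000001011010101000100
0000010101101010001000
0000101010110100010000
0001010101011000100000
0010101010101001000000
count of 1: 7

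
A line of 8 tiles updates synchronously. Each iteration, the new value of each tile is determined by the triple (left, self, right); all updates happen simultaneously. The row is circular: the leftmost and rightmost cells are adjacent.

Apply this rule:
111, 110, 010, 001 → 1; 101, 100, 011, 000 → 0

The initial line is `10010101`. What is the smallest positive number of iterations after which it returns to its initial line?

iteration 1: 10110100
iteration 2: 10010101

2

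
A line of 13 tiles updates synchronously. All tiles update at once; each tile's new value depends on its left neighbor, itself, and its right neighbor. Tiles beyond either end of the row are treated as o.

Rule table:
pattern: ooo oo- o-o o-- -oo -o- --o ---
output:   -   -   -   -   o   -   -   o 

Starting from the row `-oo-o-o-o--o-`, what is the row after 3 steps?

-o-o---------

-o-----------
---ooooooooo-
-o-o---------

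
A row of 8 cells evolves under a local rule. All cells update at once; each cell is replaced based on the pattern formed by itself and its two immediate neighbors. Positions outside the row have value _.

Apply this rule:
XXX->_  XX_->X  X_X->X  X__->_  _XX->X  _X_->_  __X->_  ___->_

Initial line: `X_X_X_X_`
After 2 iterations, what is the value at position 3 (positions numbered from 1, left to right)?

X

iteration 1: _X_X_X__
iteration 2: __X_X___
position 3 holds X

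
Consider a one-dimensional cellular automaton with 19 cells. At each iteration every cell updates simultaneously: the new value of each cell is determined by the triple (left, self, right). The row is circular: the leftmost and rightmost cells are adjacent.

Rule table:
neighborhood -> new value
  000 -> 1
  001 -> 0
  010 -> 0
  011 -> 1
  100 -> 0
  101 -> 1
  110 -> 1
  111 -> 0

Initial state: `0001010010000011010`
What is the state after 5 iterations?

1000011100000001101

1100100000111011100
1100001110101110100
1101101011011011000
1111110111111111010
1000011100000001101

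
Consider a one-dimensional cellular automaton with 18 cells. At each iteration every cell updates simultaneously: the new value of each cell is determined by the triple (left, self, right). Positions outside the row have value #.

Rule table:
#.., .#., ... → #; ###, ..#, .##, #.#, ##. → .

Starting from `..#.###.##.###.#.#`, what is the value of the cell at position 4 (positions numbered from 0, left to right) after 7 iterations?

#.#............#..
..############.##.
#.................
.################.
..................
#################.
..................
position 4 holds .

.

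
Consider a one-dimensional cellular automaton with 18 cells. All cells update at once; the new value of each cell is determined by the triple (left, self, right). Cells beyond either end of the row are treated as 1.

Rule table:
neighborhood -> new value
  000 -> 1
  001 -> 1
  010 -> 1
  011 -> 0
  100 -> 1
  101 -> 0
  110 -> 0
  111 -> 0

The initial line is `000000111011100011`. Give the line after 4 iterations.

000000111111100011

111111000000011100
000000111111100011
111111000000011100  (repeats iteration 1; period 2)
iteration 4: 000000111111100011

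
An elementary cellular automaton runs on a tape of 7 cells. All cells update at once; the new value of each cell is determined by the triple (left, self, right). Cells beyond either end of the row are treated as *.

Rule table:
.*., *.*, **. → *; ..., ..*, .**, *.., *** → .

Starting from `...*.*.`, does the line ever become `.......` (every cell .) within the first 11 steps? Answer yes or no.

...****
.......
all cells are . at step 2

yes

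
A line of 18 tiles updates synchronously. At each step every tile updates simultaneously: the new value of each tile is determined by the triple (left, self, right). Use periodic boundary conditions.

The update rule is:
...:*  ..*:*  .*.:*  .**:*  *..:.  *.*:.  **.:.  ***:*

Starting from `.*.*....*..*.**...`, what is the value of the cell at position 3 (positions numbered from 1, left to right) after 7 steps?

*

**.*.****.**.*..**
*..*.***..*..*.***
..**.**..**.**.***
.**..*..**..*..**.
**..**.**..**.**..
*..**..*..**..*..*
..**..**.**..**.**
position 3 holds *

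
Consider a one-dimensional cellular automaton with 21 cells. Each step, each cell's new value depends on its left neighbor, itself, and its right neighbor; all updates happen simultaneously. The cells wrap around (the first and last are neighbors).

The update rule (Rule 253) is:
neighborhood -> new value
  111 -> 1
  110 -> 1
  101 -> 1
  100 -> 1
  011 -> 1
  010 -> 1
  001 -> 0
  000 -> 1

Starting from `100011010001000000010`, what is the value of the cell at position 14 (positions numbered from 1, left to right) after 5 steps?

1

111011111101111111011
111111111111111111111
111111111111111111111  (fixed point — unchanged through step 5)
position 14 holds 1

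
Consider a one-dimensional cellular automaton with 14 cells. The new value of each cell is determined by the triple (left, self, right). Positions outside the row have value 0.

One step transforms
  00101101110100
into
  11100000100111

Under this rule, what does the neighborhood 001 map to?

At position 1 the neighborhood is 001; the next row has 1 there.

1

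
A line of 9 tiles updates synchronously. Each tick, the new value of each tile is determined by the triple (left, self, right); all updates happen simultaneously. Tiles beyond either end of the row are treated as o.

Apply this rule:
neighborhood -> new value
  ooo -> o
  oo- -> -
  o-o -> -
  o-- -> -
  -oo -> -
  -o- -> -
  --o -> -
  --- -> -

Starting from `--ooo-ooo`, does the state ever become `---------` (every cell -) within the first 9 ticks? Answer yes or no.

yes

---o---oo
--------o
---------
all cells are - at tick 3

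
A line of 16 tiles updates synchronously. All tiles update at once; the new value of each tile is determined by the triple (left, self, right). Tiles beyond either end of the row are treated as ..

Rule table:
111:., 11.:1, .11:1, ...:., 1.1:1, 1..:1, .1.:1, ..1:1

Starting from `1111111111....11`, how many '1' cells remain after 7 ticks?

8

tick 1: 1........11..111
tick 2: 11......111111.1
tick 3: 111....11....111
tick 4: 1.11..1111..11.1
tick 5: 1111111..1111111
tick 6: 1.....1111.....1
tick 7: 11...11..11...11
count of 1: 8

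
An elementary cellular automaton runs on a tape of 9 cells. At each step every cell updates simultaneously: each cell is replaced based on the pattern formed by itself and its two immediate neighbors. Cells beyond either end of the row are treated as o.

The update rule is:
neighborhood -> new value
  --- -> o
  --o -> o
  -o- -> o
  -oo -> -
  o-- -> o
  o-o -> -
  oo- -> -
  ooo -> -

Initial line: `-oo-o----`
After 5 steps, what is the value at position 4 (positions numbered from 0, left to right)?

step 1: ----ooooo
step 2: oooo-----
step 3: ----ooooo  (repeats step 1; period 2)
step 5: ----ooooo
position 4 holds o

o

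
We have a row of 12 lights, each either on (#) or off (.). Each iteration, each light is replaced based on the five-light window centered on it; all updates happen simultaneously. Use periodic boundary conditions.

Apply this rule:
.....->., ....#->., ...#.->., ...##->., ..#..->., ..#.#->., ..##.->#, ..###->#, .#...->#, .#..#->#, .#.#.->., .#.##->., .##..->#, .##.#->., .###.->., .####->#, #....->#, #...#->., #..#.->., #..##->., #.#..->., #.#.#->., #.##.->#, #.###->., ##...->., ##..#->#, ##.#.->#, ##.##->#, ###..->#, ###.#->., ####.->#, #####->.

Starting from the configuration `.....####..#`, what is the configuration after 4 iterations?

.#......#..#

##...#####..
##...##.###.
##...#.#...#
.#......#..#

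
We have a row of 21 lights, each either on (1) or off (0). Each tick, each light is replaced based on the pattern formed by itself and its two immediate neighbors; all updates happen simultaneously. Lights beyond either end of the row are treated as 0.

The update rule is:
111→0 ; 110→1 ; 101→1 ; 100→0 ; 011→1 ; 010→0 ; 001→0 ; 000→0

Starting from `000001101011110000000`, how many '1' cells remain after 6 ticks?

tick 1: 000001110110010000000
tick 2: 000001011110000000000
tick 3: 000000110010000000000
tick 4: 000000110000000000000
tick 5: 000000110000000000000  (fixed point — unchanged through tick 6)
count of 1: 2

2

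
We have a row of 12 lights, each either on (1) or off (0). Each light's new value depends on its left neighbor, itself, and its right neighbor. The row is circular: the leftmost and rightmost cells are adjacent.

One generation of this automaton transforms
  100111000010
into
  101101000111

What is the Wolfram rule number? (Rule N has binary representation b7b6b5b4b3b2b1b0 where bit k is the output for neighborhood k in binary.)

110

position 4: 111 → 0  (bit 7 = 0)
position 5: 110 → 1  (bit 6 = 1)
position 11: 101 → 1  (bit 5 = 1)
position 1: 100 → 0  (bit 4 = 0)
position 3: 011 → 1  (bit 3 = 1)
position 0: 010 → 1  (bit 2 = 1)
position 2: 001 → 1  (bit 1 = 1)
position 7: 000 → 0  (bit 0 = 0)
bits b7..b0 = 01101110 = 110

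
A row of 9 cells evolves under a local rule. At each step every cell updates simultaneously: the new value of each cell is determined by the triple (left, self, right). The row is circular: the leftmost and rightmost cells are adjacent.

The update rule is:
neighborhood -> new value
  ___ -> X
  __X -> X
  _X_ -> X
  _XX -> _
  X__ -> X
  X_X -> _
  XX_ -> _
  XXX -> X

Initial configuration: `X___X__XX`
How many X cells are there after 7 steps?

7

_XXXXXX_X
__XXXX__X
XX_XX_XXX
X______XX
_XXXXXX_X  (repeats step 1; period 4)
step 7: XX_XX_XXX
count of X: 7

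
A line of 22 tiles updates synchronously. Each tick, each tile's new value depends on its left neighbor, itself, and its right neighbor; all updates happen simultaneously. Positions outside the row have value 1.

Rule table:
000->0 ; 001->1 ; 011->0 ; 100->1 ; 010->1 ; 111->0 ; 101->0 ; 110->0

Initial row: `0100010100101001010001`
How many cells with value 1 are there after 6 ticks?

2

tick 1: 0110110111101111011010
tick 2: 0000000000000000000010
tick 3: 1000000000000000000110
tick 4: 0100000000000000001000
tick 5: 0110000000000000011101
tick 6: 0001000000000000100000
count of 1: 2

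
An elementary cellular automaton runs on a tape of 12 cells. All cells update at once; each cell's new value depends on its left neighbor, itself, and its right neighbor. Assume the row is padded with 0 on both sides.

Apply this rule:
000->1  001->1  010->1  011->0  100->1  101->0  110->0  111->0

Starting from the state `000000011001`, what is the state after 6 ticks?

111111100111
000000011000
111111100111  (repeats tick 1; period 2)
tick 6: 000000011000

000000011000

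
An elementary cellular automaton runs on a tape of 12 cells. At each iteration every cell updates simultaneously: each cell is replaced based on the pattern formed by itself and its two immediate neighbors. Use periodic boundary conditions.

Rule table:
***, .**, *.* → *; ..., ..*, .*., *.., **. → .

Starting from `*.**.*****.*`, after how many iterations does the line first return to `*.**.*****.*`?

.**.*****.**
**.*****.**.
*.*****.**.*
.*****.**.**
*****.**.**.
****.**.**.*
***.**.**.**
**.**.**.***
*.**.**.****
.**.**.*****
**.**.*****.
*.**.*****.*

12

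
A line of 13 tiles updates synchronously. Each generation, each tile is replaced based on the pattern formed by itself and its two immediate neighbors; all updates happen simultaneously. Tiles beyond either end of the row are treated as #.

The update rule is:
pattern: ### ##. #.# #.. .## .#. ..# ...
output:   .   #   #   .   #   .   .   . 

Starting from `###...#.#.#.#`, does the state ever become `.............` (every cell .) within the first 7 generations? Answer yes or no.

generation 1: ..#....#.#.##
generation 2: ........#.##.
generation 3: .........####
generation 4: .........#...
generation 5: .............
all cells are . at generation 5

yes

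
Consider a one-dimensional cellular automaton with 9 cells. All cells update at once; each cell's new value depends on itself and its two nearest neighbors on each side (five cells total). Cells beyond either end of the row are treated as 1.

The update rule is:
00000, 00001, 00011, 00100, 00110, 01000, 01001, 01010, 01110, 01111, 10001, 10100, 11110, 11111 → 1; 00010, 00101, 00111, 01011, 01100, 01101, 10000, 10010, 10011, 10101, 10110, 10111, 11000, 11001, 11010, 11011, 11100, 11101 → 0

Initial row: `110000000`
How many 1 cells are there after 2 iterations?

6

100011111
001101111
count of 1: 6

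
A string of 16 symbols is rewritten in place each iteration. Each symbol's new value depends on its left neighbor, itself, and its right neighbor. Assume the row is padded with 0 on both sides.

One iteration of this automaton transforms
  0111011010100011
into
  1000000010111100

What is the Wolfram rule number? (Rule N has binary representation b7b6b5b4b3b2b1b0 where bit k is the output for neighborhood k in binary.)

23

position 2: 111 → 0  (bit 7 = 0)
position 3: 110 → 0  (bit 6 = 0)
position 4: 101 → 0  (bit 5 = 0)
position 11: 100 → 1  (bit 4 = 1)
position 1: 011 → 0  (bit 3 = 0)
position 8: 010 → 1  (bit 2 = 1)
position 0: 001 → 1  (bit 1 = 1)
position 12: 000 → 1  (bit 0 = 1)
bits b7..b0 = 00010111 = 23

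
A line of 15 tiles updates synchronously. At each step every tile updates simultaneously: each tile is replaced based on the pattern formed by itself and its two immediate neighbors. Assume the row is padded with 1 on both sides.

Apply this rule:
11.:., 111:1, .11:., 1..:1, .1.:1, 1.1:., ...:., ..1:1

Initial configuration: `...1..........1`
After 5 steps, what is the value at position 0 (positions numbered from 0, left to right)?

1

1.111........1.
...1.1......11.
1.11.11....1...
.......1..111.1
1.....1111.1...
position 0 holds 1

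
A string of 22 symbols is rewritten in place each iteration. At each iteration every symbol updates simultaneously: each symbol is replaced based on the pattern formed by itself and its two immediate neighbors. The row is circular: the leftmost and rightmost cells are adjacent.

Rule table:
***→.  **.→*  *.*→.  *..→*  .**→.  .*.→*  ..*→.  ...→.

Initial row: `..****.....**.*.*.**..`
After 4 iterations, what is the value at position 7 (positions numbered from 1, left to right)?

iteration 1: .....**.....*.*.*..**.
iteration 2: ......**....*.*.**..**
iteration 3: *......**...*.*..**..*
iteration 4: **......**..*.**..**..
position 7 holds .

.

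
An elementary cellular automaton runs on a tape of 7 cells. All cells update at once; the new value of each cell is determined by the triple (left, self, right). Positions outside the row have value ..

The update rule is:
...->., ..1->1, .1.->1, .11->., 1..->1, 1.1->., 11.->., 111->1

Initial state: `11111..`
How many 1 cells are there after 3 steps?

4

.111.1.
1.1..11
1.111..
count of 1: 4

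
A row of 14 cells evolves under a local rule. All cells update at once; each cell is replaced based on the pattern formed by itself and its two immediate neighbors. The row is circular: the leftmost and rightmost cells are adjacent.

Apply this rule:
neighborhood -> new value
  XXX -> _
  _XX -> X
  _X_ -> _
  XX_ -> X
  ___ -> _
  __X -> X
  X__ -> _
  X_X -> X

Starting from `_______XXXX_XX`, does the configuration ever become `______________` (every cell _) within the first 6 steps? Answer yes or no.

no

______XX__XXXX
_____XXX_XX__X
____XX_XXXX_X_
___XXXXX__XX__
__XX___X_XXX__
_XXX__X_XX_X__
step 6 is _XXX__X_XX_X__, still not uniform _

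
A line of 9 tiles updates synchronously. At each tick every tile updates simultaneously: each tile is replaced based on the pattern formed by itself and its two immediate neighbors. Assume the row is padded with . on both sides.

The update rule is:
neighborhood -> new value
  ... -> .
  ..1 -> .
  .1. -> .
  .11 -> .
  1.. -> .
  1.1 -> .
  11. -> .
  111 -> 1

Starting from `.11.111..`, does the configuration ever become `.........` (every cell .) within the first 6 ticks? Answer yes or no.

yes

.....1...
.........
all cells are . at tick 2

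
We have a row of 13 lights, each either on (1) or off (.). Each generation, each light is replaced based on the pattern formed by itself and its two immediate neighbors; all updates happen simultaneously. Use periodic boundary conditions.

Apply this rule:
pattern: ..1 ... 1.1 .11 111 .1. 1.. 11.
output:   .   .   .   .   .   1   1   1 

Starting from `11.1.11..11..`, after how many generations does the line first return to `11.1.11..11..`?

26

.1.1..11..11.
.1.11..11..11
.1..11..11..1
.11..11..11.1
..11..11..1.1
1..11..11.1.1
11..11..1.1..
.11..11.1.11.
..11..1.1..11
1..11.1.11..1
11..1.1..11..
.11.1.11..11.
..1.1..11..11
1.1.11..11..1
1.1..11..11..
1.11..11..11.
1..11..11..1.
11..11..11.1.
.11..11..1.1.
..11..11.1.11
1..11..1.1..1
11..11.1.11..
.11..1.1..11.
..11.1.11..11
1..1.1..11..1
11.1.11..11..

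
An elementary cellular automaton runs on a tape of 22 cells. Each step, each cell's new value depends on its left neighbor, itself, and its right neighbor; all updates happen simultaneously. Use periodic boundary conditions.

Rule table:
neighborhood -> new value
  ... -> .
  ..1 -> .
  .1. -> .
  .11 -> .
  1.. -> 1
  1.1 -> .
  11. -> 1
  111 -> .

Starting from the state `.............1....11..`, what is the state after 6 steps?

..11...............1..

..............1....11.
...............1....11
1...............1....1
11...............1....
.11...............1...
..11...............1..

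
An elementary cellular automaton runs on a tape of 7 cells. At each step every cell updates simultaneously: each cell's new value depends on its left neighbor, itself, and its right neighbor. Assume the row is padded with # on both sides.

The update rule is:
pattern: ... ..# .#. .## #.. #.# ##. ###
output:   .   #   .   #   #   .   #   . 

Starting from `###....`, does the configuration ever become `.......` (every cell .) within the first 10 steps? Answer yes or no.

step 1: ..##..#
step 2: #######
step 3: .......
all cells are . at step 3

yes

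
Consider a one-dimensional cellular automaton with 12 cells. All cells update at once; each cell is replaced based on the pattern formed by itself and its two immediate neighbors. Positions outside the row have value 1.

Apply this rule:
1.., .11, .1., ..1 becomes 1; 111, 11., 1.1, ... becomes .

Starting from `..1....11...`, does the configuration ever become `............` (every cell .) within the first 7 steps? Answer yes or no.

no

1111..11.1.1
....111..1.1
1..11..111.1
.111.111...1
.1...1..1.11
.11.11111.1.
.1..1.....1.
step 7 is .1..1.....1., still not uniform .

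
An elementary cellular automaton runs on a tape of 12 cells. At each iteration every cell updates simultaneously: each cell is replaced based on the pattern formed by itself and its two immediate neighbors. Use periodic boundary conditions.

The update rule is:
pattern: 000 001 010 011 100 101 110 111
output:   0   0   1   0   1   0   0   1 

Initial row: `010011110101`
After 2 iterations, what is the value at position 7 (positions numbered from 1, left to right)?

0

011001100101
000100010101
position 7 holds 0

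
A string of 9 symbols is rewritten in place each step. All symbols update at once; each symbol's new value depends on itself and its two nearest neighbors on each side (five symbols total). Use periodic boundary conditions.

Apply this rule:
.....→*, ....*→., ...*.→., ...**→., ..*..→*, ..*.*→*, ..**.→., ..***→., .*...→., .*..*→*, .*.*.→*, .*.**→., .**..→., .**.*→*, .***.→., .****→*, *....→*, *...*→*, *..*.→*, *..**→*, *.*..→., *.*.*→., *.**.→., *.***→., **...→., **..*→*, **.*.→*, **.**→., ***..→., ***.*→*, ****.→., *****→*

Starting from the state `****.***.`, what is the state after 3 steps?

.*.*...*.
***..*.**
*..***..*

*..***..*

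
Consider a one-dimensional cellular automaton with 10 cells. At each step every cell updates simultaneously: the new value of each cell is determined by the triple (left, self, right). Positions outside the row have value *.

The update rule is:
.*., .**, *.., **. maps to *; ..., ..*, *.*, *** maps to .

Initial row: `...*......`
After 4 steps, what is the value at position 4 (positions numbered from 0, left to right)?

.

*..**.....
**.***....
.*.*.**...
.*.*.***..
position 4 holds .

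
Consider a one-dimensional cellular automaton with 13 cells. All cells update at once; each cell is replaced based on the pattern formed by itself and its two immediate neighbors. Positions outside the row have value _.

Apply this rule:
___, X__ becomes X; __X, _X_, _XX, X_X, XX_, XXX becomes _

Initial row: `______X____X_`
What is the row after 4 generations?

____X____X___

XXXXX__XXX__X
_____X____X__
XXXX__XXX__XX
____X____X___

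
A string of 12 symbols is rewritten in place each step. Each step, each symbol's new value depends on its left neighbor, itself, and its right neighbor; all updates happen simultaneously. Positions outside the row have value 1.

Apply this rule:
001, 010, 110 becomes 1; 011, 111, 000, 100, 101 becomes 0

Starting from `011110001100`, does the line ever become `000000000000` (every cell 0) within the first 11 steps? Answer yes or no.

no

step 1: 000010010101
step 2: 000110110100
step 3: 001010010101
step 4: 011010110100
step 5: 001010010101  (repeats step 3; period 2)
step 11: 001010010101
step 11 is 001010010101, still not uniform 0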